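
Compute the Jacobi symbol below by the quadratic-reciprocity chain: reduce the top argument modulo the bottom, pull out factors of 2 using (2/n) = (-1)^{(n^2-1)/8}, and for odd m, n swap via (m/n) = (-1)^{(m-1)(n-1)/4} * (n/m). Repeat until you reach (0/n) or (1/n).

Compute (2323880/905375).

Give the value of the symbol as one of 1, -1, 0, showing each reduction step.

(2323880/905375) = (513130/905375)   [reduce mod 905375]
513130 = 2^1·256565; (2/905375) = +1 since 905375 mod 8 = 7, so (513130/905375) = (+1)^1·(256565/905375); sign now +1
reciprocity: (256565/905375) = +1·(905375/256565) since 256565 mod 4 = 1, 905375 mod 4 = 3; sign now +1
(905375/256565) = (135680/256565)   [reduce mod 256565]
135680 = 2^9·265; (2/256565) = -1 since 256565 mod 8 = 5, so (135680/256565) = (-1)^9·(265/256565); sign now -1
reciprocity: (265/256565) = +1·(256565/265) since 265 mod 4 = 1, 256565 mod 4 = 1; sign now -1
(256565/265) = (45/265)   [reduce mod 265]
reciprocity: (45/265) = +1·(265/45) since 45 mod 4 = 1, 265 mod 4 = 1; sign now -1
(265/45) = (40/45)   [reduce mod 45]
40 = 2^3·5; (2/45) = -1 since 45 mod 8 = 5, so (40/45) = (-1)^3·(5/45); sign now +1
reciprocity: (5/45) = +1·(45/5) since 5 mod 4 = 1, 45 mod 4 = 1; sign now +1
(45/5) = (0/5)   [reduce mod 5]
(0/5) = 0   [gcd(a, n) > 1]; final value = 0

0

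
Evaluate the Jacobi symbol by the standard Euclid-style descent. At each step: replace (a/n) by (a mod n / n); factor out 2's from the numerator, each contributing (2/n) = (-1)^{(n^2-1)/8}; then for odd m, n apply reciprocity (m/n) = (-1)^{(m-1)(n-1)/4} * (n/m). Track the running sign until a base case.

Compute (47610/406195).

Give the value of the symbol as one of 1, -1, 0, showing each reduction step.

0

factor out 2^1: 47610 = 2^1·23805; with 406195 mod 8 = 3, (2/406195) = -1; sign now -1; continue with (23805/406195)
flip (23805/406195) -> (406195/23805): both odd, 23805 mod 4 = 1, 406195 mod 4 = 3, so the flip contributes +1; sign now -1
(406195/23805): 406195 mod 23805 = 1510, so (406195/23805) = (1510/23805)
factor out 2^1: 1510 = 2^1·755; with 23805 mod 8 = 5, (2/23805) = -1; sign now +1; continue with (755/23805)
flip (755/23805) -> (23805/755): both odd, 755 mod 4 = 3, 23805 mod 4 = 1, so the flip contributes +1; sign now +1
(23805/755): 23805 mod 755 = 400, so (23805/755) = (400/755)
factor out 2^4: 400 = 2^4·25; with 755 mod 8 = 3, (2/755) = -1; sign now +1; continue with (25/755)
flip (25/755) -> (755/25): both odd, 25 mod 4 = 1, 755 mod 4 = 3, so the flip contributes +1; sign now +1
(755/25): 755 mod 25 = 5, so (755/25) = (5/25)
flip (5/25) -> (25/5): both odd, 5 mod 4 = 1, 25 mod 4 = 1, so the flip contributes +1; sign now +1
(25/5): 25 mod 5 = 0, so (25/5) = (0/5)
reached (0/5); gcd(a, n) > 1, so (0/5) = 0 and the symbol is 0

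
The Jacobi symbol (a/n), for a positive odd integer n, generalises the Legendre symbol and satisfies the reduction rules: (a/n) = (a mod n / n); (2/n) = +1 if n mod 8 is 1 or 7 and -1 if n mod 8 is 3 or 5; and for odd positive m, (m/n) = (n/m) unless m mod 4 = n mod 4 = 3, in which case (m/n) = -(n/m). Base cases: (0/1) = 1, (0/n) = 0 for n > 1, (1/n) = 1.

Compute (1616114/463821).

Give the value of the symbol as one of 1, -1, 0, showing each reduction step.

-1

(1616114/463821) = (224651/463821)   [reduce mod 463821]
reciprocity: (224651/463821) = +1·(463821/224651) since 224651 mod 4 = 3, 463821 mod 4 = 1; sign now +1
(463821/224651) = (14519/224651)   [reduce mod 224651]
reciprocity: (14519/224651) = -1·(224651/14519) since 14519 mod 4 = 3, 224651 mod 4 = 3; sign now -1
(224651/14519) = (6866/14519)   [reduce mod 14519]
6866 = 2^1·3433; (2/14519) = +1 since 14519 mod 8 = 7, so (6866/14519) = (+1)^1·(3433/14519); sign now -1
reciprocity: (3433/14519) = +1·(14519/3433) since 3433 mod 4 = 1, 14519 mod 4 = 3; sign now -1
(14519/3433) = (787/3433)   [reduce mod 3433]
reciprocity: (787/3433) = +1·(3433/787) since 787 mod 4 = 3, 3433 mod 4 = 1; sign now -1
(3433/787) = (285/787)   [reduce mod 787]
reciprocity: (285/787) = +1·(787/285) since 285 mod 4 = 1, 787 mod 4 = 3; sign now -1
(787/285) = (217/285)   [reduce mod 285]
reciprocity: (217/285) = +1·(285/217) since 217 mod 4 = 1, 285 mod 4 = 1; sign now -1
(285/217) = (68/217)   [reduce mod 217]
68 = 2^2·17; (2/217) = +1 since 217 mod 8 = 1, so (68/217) = (+1)^2·(17/217); sign now -1
reciprocity: (17/217) = +1·(217/17) since 17 mod 4 = 1, 217 mod 4 = 1; sign now -1
(217/17) = (13/17)   [reduce mod 17]
reciprocity: (13/17) = +1·(17/13) since 13 mod 4 = 1, 17 mod 4 = 1; sign now -1
(17/13) = (4/13)   [reduce mod 13]
4 = 2^2·1; (2/13) = -1 since 13 mod 8 = 5, so (4/13) = (-1)^2·(1/13); sign now -1
(1/13) = 1; final value = sign = -1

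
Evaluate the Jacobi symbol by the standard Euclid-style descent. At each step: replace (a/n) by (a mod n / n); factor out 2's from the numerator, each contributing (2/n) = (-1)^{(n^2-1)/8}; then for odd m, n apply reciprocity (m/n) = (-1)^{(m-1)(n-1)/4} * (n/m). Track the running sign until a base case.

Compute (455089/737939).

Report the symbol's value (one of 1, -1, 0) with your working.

flip (455089/737939) -> (737939/455089): both odd, 455089 mod 4 = 1, 737939 mod 4 = 3, so the flip contributes +1; sign now +1
(737939/455089): 737939 mod 455089 = 282850, so (737939/455089) = (282850/455089)
factor out 2^1: 282850 = 2^1·141425; with 455089 mod 8 = 1, (2/455089) = +1; sign now +1; continue with (141425/455089)
flip (141425/455089) -> (455089/141425): both odd, 141425 mod 4 = 1, 455089 mod 4 = 1, so the flip contributes +1; sign now +1
(455089/141425): 455089 mod 141425 = 30814, so (455089/141425) = (30814/141425)
factor out 2^1: 30814 = 2^1·15407; with 141425 mod 8 = 1, (2/141425) = +1; sign now +1; continue with (15407/141425)
flip (15407/141425) -> (141425/15407): both odd, 15407 mod 4 = 3, 141425 mod 4 = 1, so the flip contributes +1; sign now +1
(141425/15407): 141425 mod 15407 = 2762, so (141425/15407) = (2762/15407)
factor out 2^1: 2762 = 2^1·1381; with 15407 mod 8 = 7, (2/15407) = +1; sign now +1; continue with (1381/15407)
flip (1381/15407) -> (15407/1381): both odd, 1381 mod 4 = 1, 15407 mod 4 = 3, so the flip contributes +1; sign now +1
(15407/1381): 15407 mod 1381 = 216, so (15407/1381) = (216/1381)
factor out 2^3: 216 = 2^3·27; with 1381 mod 8 = 5, (2/1381) = -1; sign now -1; continue with (27/1381)
flip (27/1381) -> (1381/27): both odd, 27 mod 4 = 3, 1381 mod 4 = 1, so the flip contributes +1; sign now -1
(1381/27): 1381 mod 27 = 4, so (1381/27) = (4/27)
factor out 2^2: 4 = 2^2·1; with 27 mod 8 = 3, (2/27) = -1; sign now -1; continue with (1/27)
reached (1/27) = 1, so the symbol is -1

-1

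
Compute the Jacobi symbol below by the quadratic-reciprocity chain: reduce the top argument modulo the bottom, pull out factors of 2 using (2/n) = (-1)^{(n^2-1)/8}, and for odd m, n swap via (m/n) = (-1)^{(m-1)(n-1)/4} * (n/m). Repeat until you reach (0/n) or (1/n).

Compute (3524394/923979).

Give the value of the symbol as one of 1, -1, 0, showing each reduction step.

0

(3524394/923979): 3524394 mod 923979 = 752457, so (3524394/923979) = (752457/923979)
flip (752457/923979) -> (923979/752457): both odd, 752457 mod 4 = 1, 923979 mod 4 = 3, so the flip contributes +1; sign now +1
(923979/752457): 923979 mod 752457 = 171522, so (923979/752457) = (171522/752457)
factor out 2^1: 171522 = 2^1·85761; with 752457 mod 8 = 1, (2/752457) = +1; sign now +1; continue with (85761/752457)
flip (85761/752457) -> (752457/85761): both odd, 85761 mod 4 = 1, 752457 mod 4 = 1, so the flip contributes +1; sign now +1
(752457/85761): 752457 mod 85761 = 66369, so (752457/85761) = (66369/85761)
flip (66369/85761) -> (85761/66369): both odd, 66369 mod 4 = 1, 85761 mod 4 = 1, so the flip contributes +1; sign now +1
(85761/66369): 85761 mod 66369 = 19392, so (85761/66369) = (19392/66369)
factor out 2^6: 19392 = 2^6·303; with 66369 mod 8 = 1, (2/66369) = +1; sign now +1; continue with (303/66369)
flip (303/66369) -> (66369/303): both odd, 303 mod 4 = 3, 66369 mod 4 = 1, so the flip contributes +1; sign now +1
(66369/303): 66369 mod 303 = 12, so (66369/303) = (12/303)
factor out 2^2: 12 = 2^2·3; with 303 mod 8 = 7, (2/303) = +1; sign now +1; continue with (3/303)
flip (3/303) -> (303/3): both odd, 3 mod 4 = 3, 303 mod 4 = 3, so the flip contributes -1; sign now -1
(303/3): 303 mod 3 = 0, so (303/3) = (0/3)
reached (0/3); gcd(a, n) > 1, so (0/3) = 0 and the symbol is 0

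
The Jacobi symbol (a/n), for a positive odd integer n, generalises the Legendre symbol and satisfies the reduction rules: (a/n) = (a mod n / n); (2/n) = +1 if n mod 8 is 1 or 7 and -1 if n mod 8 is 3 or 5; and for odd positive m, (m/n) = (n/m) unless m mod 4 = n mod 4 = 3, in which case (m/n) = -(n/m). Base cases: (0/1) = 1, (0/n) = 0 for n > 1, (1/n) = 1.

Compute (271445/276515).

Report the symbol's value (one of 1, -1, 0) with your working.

reciprocity: (271445/276515) = +1·(276515/271445) since 271445 mod 4 = 1, 276515 mod 4 = 3; sign now +1
(276515/271445) = (5070/271445)   [reduce mod 271445]
5070 = 2^1·2535; (2/271445) = -1 since 271445 mod 8 = 5, so (5070/271445) = (-1)^1·(2535/271445); sign now -1
reciprocity: (2535/271445) = +1·(271445/2535) since 2535 mod 4 = 3, 271445 mod 4 = 1; sign now -1
(271445/2535) = (200/2535)   [reduce mod 2535]
200 = 2^3·25; (2/2535) = +1 since 2535 mod 8 = 7, so (200/2535) = (+1)^3·(25/2535); sign now -1
reciprocity: (25/2535) = +1·(2535/25) since 25 mod 4 = 1, 2535 mod 4 = 3; sign now -1
(2535/25) = (10/25)   [reduce mod 25]
10 = 2^1·5; (2/25) = +1 since 25 mod 8 = 1, so (10/25) = (+1)^1·(5/25); sign now -1
reciprocity: (5/25) = +1·(25/5) since 5 mod 4 = 1, 25 mod 4 = 1; sign now -1
(25/5) = (0/5)   [reduce mod 5]
(0/5) = 0   [gcd(a, n) > 1]; final value = 0

0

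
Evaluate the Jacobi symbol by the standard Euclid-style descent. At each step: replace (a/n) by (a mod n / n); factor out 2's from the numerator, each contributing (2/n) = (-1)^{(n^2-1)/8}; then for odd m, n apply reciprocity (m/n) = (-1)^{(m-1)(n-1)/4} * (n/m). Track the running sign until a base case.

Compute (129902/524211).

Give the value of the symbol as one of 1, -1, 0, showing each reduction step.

1

factor out 2^1: 129902 = 2^1·64951; with 524211 mod 8 = 3, (2/524211) = -1; sign now -1; continue with (64951/524211)
flip (64951/524211) -> (524211/64951): both odd, 64951 mod 4 = 3, 524211 mod 4 = 3, so the flip contributes -1; sign now +1
(524211/64951): 524211 mod 64951 = 4603, so (524211/64951) = (4603/64951)
flip (4603/64951) -> (64951/4603): both odd, 4603 mod 4 = 3, 64951 mod 4 = 3, so the flip contributes -1; sign now -1
(64951/4603): 64951 mod 4603 = 509, so (64951/4603) = (509/4603)
flip (509/4603) -> (4603/509): both odd, 509 mod 4 = 1, 4603 mod 4 = 3, so the flip contributes +1; sign now -1
(4603/509): 4603 mod 509 = 22, so (4603/509) = (22/509)
factor out 2^1: 22 = 2^1·11; with 509 mod 8 = 5, (2/509) = -1; sign now +1; continue with (11/509)
flip (11/509) -> (509/11): both odd, 11 mod 4 = 3, 509 mod 4 = 1, so the flip contributes +1; sign now +1
(509/11): 509 mod 11 = 3, so (509/11) = (3/11)
flip (3/11) -> (11/3): both odd, 3 mod 4 = 3, 11 mod 4 = 3, so the flip contributes -1; sign now -1
(11/3): 11 mod 3 = 2, so (11/3) = (2/3)
factor out 2^1: 2 = 2^1·1; with 3 mod 8 = 3, (2/3) = -1; sign now +1; continue with (1/3)
reached (1/3) = 1, so the symbol is +1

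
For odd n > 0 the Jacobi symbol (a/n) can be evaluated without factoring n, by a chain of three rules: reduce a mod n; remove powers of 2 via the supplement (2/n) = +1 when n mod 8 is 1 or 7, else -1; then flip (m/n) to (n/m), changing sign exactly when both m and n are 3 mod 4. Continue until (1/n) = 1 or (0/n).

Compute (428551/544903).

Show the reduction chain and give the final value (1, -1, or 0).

reciprocity: (428551/544903) = -1·(544903/428551) since 428551 mod 4 = 3, 544903 mod 4 = 3; sign now -1
(544903/428551) = (116352/428551)   [reduce mod 428551]
116352 = 2^7·909; (2/428551) = +1 since 428551 mod 8 = 7, so (116352/428551) = (+1)^7·(909/428551); sign now -1
reciprocity: (909/428551) = +1·(428551/909) since 909 mod 4 = 1, 428551 mod 4 = 3; sign now -1
(428551/909) = (412/909)   [reduce mod 909]
412 = 2^2·103; (2/909) = -1 since 909 mod 8 = 5, so (412/909) = (-1)^2·(103/909); sign now -1
reciprocity: (103/909) = +1·(909/103) since 103 mod 4 = 3, 909 mod 4 = 1; sign now -1
(909/103) = (85/103)   [reduce mod 103]
reciprocity: (85/103) = +1·(103/85) since 85 mod 4 = 1, 103 mod 4 = 3; sign now -1
(103/85) = (18/85)   [reduce mod 85]
18 = 2^1·9; (2/85) = -1 since 85 mod 8 = 5, so (18/85) = (-1)^1·(9/85); sign now +1
reciprocity: (9/85) = +1·(85/9) since 9 mod 4 = 1, 85 mod 4 = 1; sign now +1
(85/9) = (4/9)   [reduce mod 9]
4 = 2^2·1; (2/9) = +1 since 9 mod 8 = 1, so (4/9) = (+1)^2·(1/9); sign now +1
(1/9) = 1; final value = sign = +1

1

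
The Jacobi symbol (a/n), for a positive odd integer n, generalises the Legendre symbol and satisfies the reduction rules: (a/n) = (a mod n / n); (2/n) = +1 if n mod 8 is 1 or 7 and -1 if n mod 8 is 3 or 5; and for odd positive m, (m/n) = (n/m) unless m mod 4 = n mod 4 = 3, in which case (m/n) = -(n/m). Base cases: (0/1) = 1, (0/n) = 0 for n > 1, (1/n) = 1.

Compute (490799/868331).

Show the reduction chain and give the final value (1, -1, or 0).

-1

flip (490799/868331) -> (868331/490799): both odd, 490799 mod 4 = 3, 868331 mod 4 = 3, so the flip contributes -1; sign now -1
(868331/490799): 868331 mod 490799 = 377532, so (868331/490799) = (377532/490799)
factor out 2^2: 377532 = 2^2·94383; with 490799 mod 8 = 7, (2/490799) = +1; sign now -1; continue with (94383/490799)
flip (94383/490799) -> (490799/94383): both odd, 94383 mod 4 = 3, 490799 mod 4 = 3, so the flip contributes -1; sign now +1
(490799/94383): 490799 mod 94383 = 18884, so (490799/94383) = (18884/94383)
factor out 2^2: 18884 = 2^2·4721; with 94383 mod 8 = 7, (2/94383) = +1; sign now +1; continue with (4721/94383)
flip (4721/94383) -> (94383/4721): both odd, 4721 mod 4 = 1, 94383 mod 4 = 3, so the flip contributes +1; sign now +1
(94383/4721): 94383 mod 4721 = 4684, so (94383/4721) = (4684/4721)
factor out 2^2: 4684 = 2^2·1171; with 4721 mod 8 = 1, (2/4721) = +1; sign now +1; continue with (1171/4721)
flip (1171/4721) -> (4721/1171): both odd, 1171 mod 4 = 3, 4721 mod 4 = 1, so the flip contributes +1; sign now +1
(4721/1171): 4721 mod 1171 = 37, so (4721/1171) = (37/1171)
flip (37/1171) -> (1171/37): both odd, 37 mod 4 = 1, 1171 mod 4 = 3, so the flip contributes +1; sign now +1
(1171/37): 1171 mod 37 = 24, so (1171/37) = (24/37)
factor out 2^3: 24 = 2^3·3; with 37 mod 8 = 5, (2/37) = -1; sign now -1; continue with (3/37)
flip (3/37) -> (37/3): both odd, 3 mod 4 = 3, 37 mod 4 = 1, so the flip contributes +1; sign now -1
(37/3): 37 mod 3 = 1, so (37/3) = (1/3)
reached (1/3) = 1, so the symbol is -1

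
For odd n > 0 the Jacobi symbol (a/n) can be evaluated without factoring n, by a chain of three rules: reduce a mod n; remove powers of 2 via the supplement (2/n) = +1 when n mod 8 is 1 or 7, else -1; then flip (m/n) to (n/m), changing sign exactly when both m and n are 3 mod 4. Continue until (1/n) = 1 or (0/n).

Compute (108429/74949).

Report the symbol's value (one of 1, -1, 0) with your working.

0

(108429/74949) = (33480/74949)   [reduce mod 74949]
33480 = 2^3·4185; (2/74949) = -1 since 74949 mod 8 = 5, so (33480/74949) = (-1)^3·(4185/74949); sign now -1
reciprocity: (4185/74949) = +1·(74949/4185) since 4185 mod 4 = 1, 74949 mod 4 = 1; sign now -1
(74949/4185) = (3804/4185)   [reduce mod 4185]
3804 = 2^2·951; (2/4185) = +1 since 4185 mod 8 = 1, so (3804/4185) = (+1)^2·(951/4185); sign now -1
reciprocity: (951/4185) = +1·(4185/951) since 951 mod 4 = 3, 4185 mod 4 = 1; sign now -1
(4185/951) = (381/951)   [reduce mod 951]
reciprocity: (381/951) = +1·(951/381) since 381 mod 4 = 1, 951 mod 4 = 3; sign now -1
(951/381) = (189/381)   [reduce mod 381]
reciprocity: (189/381) = +1·(381/189) since 189 mod 4 = 1, 381 mod 4 = 1; sign now -1
(381/189) = (3/189)   [reduce mod 189]
reciprocity: (3/189) = +1·(189/3) since 3 mod 4 = 3, 189 mod 4 = 1; sign now -1
(189/3) = (0/3)   [reduce mod 3]
(0/3) = 0   [gcd(a, n) > 1]; final value = 0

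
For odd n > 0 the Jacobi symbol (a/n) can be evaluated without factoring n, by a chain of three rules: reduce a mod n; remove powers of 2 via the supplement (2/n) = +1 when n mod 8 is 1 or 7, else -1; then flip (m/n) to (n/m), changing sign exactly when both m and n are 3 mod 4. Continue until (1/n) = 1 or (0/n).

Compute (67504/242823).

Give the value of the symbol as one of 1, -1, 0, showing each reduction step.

factor out 2^4: 67504 = 2^4·4219; with 242823 mod 8 = 7, (2/242823) = +1; sign now +1; continue with (4219/242823)
flip (4219/242823) -> (242823/4219): both odd, 4219 mod 4 = 3, 242823 mod 4 = 3, so the flip contributes -1; sign now -1
(242823/4219): 242823 mod 4219 = 2340, so (242823/4219) = (2340/4219)
factor out 2^2: 2340 = 2^2·585; with 4219 mod 8 = 3, (2/4219) = -1; sign now -1; continue with (585/4219)
flip (585/4219) -> (4219/585): both odd, 585 mod 4 = 1, 4219 mod 4 = 3, so the flip contributes +1; sign now -1
(4219/585): 4219 mod 585 = 124, so (4219/585) = (124/585)
factor out 2^2: 124 = 2^2·31; with 585 mod 8 = 1, (2/585) = +1; sign now -1; continue with (31/585)
flip (31/585) -> (585/31): both odd, 31 mod 4 = 3, 585 mod 4 = 1, so the flip contributes +1; sign now -1
(585/31): 585 mod 31 = 27, so (585/31) = (27/31)
flip (27/31) -> (31/27): both odd, 27 mod 4 = 3, 31 mod 4 = 3, so the flip contributes -1; sign now +1
(31/27): 31 mod 27 = 4, so (31/27) = (4/27)
factor out 2^2: 4 = 2^2·1; with 27 mod 8 = 3, (2/27) = -1; sign now +1; continue with (1/27)
reached (1/27) = 1, so the symbol is +1

1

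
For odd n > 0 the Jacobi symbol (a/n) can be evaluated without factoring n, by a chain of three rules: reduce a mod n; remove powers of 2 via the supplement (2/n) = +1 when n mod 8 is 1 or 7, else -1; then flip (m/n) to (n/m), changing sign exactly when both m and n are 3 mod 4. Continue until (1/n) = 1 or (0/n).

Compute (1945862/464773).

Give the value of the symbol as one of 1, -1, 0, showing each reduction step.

(1945862/464773): 1945862 mod 464773 = 86770, so (1945862/464773) = (86770/464773)
factor out 2^1: 86770 = 2^1·43385; with 464773 mod 8 = 5, (2/464773) = -1; sign now -1; continue with (43385/464773)
flip (43385/464773) -> (464773/43385): both odd, 43385 mod 4 = 1, 464773 mod 4 = 1, so the flip contributes +1; sign now -1
(464773/43385): 464773 mod 43385 = 30923, so (464773/43385) = (30923/43385)
flip (30923/43385) -> (43385/30923): both odd, 30923 mod 4 = 3, 43385 mod 4 = 1, so the flip contributes +1; sign now -1
(43385/30923): 43385 mod 30923 = 12462, so (43385/30923) = (12462/30923)
factor out 2^1: 12462 = 2^1·6231; with 30923 mod 8 = 3, (2/30923) = -1; sign now +1; continue with (6231/30923)
flip (6231/30923) -> (30923/6231): both odd, 6231 mod 4 = 3, 30923 mod 4 = 3, so the flip contributes -1; sign now -1
(30923/6231): 30923 mod 6231 = 5999, so (30923/6231) = (5999/6231)
flip (5999/6231) -> (6231/5999): both odd, 5999 mod 4 = 3, 6231 mod 4 = 3, so the flip contributes -1; sign now +1
(6231/5999): 6231 mod 5999 = 232, so (6231/5999) = (232/5999)
factor out 2^3: 232 = 2^3·29; with 5999 mod 8 = 7, (2/5999) = +1; sign now +1; continue with (29/5999)
flip (29/5999) -> (5999/29): both odd, 29 mod 4 = 1, 5999 mod 4 = 3, so the flip contributes +1; sign now +1
(5999/29): 5999 mod 29 = 25, so (5999/29) = (25/29)
flip (25/29) -> (29/25): both odd, 25 mod 4 = 1, 29 mod 4 = 1, so the flip contributes +1; sign now +1
(29/25): 29 mod 25 = 4, so (29/25) = (4/25)
factor out 2^2: 4 = 2^2·1; with 25 mod 8 = 1, (2/25) = +1; sign now +1; continue with (1/25)
reached (1/25) = 1, so the symbol is +1

1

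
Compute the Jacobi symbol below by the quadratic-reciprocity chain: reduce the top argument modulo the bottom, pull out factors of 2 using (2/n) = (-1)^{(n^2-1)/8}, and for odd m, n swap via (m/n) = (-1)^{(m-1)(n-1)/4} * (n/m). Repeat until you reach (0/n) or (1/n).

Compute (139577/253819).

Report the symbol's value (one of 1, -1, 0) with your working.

1

reciprocity: (139577/253819) = +1·(253819/139577) since 139577 mod 4 = 1, 253819 mod 4 = 3; sign now +1
(253819/139577) = (114242/139577)   [reduce mod 139577]
114242 = 2^1·57121; (2/139577) = +1 since 139577 mod 8 = 1, so (114242/139577) = (+1)^1·(57121/139577); sign now +1
reciprocity: (57121/139577) = +1·(139577/57121) since 57121 mod 4 = 1, 139577 mod 4 = 1; sign now +1
(139577/57121) = (25335/57121)   [reduce mod 57121]
reciprocity: (25335/57121) = +1·(57121/25335) since 25335 mod 4 = 3, 57121 mod 4 = 1; sign now +1
(57121/25335) = (6451/25335)   [reduce mod 25335]
reciprocity: (6451/25335) = -1·(25335/6451) since 6451 mod 4 = 3, 25335 mod 4 = 3; sign now -1
(25335/6451) = (5982/6451)   [reduce mod 6451]
5982 = 2^1·2991; (2/6451) = -1 since 6451 mod 8 = 3, so (5982/6451) = (-1)^1·(2991/6451); sign now +1
reciprocity: (2991/6451) = -1·(6451/2991) since 2991 mod 4 = 3, 6451 mod 4 = 3; sign now -1
(6451/2991) = (469/2991)   [reduce mod 2991]
reciprocity: (469/2991) = +1·(2991/469) since 469 mod 4 = 1, 2991 mod 4 = 3; sign now -1
(2991/469) = (177/469)   [reduce mod 469]
reciprocity: (177/469) = +1·(469/177) since 177 mod 4 = 1, 469 mod 4 = 1; sign now -1
(469/177) = (115/177)   [reduce mod 177]
reciprocity: (115/177) = +1·(177/115) since 115 mod 4 = 3, 177 mod 4 = 1; sign now -1
(177/115) = (62/115)   [reduce mod 115]
62 = 2^1·31; (2/115) = -1 since 115 mod 8 = 3, so (62/115) = (-1)^1·(31/115); sign now +1
reciprocity: (31/115) = -1·(115/31) since 31 mod 4 = 3, 115 mod 4 = 3; sign now -1
(115/31) = (22/31)   [reduce mod 31]
22 = 2^1·11; (2/31) = +1 since 31 mod 8 = 7, so (22/31) = (+1)^1·(11/31); sign now -1
reciprocity: (11/31) = -1·(31/11) since 11 mod 4 = 3, 31 mod 4 = 3; sign now +1
(31/11) = (9/11)   [reduce mod 11]
reciprocity: (9/11) = +1·(11/9) since 9 mod 4 = 1, 11 mod 4 = 3; sign now +1
(11/9) = (2/9)   [reduce mod 9]
2 = 2^1·1; (2/9) = +1 since 9 mod 8 = 1, so (2/9) = (+1)^1·(1/9); sign now +1
(1/9) = 1; final value = sign = +1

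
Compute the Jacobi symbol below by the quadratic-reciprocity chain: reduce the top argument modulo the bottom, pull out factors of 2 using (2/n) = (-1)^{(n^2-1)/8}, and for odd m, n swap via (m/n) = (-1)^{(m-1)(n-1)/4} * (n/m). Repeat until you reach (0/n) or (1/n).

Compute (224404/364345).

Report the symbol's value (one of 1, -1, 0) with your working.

-1

factor out 2^2: 224404 = 2^2·56101; with 364345 mod 8 = 1, (2/364345) = +1; sign now +1; continue with (56101/364345)
flip (56101/364345) -> (364345/56101): both odd, 56101 mod 4 = 1, 364345 mod 4 = 1, so the flip contributes +1; sign now +1
(364345/56101): 364345 mod 56101 = 27739, so (364345/56101) = (27739/56101)
flip (27739/56101) -> (56101/27739): both odd, 27739 mod 4 = 3, 56101 mod 4 = 1, so the flip contributes +1; sign now +1
(56101/27739): 56101 mod 27739 = 623, so (56101/27739) = (623/27739)
flip (623/27739) -> (27739/623): both odd, 623 mod 4 = 3, 27739 mod 4 = 3, so the flip contributes -1; sign now -1
(27739/623): 27739 mod 623 = 327, so (27739/623) = (327/623)
flip (327/623) -> (623/327): both odd, 327 mod 4 = 3, 623 mod 4 = 3, so the flip contributes -1; sign now +1
(623/327): 623 mod 327 = 296, so (623/327) = (296/327)
factor out 2^3: 296 = 2^3·37; with 327 mod 8 = 7, (2/327) = +1; sign now +1; continue with (37/327)
flip (37/327) -> (327/37): both odd, 37 mod 4 = 1, 327 mod 4 = 3, so the flip contributes +1; sign now +1
(327/37): 327 mod 37 = 31, so (327/37) = (31/37)
flip (31/37) -> (37/31): both odd, 31 mod 4 = 3, 37 mod 4 = 1, so the flip contributes +1; sign now +1
(37/31): 37 mod 31 = 6, so (37/31) = (6/31)
factor out 2^1: 6 = 2^1·3; with 31 mod 8 = 7, (2/31) = +1; sign now +1; continue with (3/31)
flip (3/31) -> (31/3): both odd, 3 mod 4 = 3, 31 mod 4 = 3, so the flip contributes -1; sign now -1
(31/3): 31 mod 3 = 1, so (31/3) = (1/3)
reached (1/3) = 1, so the symbol is -1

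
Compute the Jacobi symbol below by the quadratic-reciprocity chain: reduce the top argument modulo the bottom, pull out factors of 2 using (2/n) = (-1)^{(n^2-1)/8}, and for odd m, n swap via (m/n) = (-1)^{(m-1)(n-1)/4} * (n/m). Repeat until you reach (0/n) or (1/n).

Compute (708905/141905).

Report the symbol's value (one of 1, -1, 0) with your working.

0

(708905/141905) = (141285/141905)   [reduce mod 141905]
reciprocity: (141285/141905) = +1·(141905/141285) since 141285 mod 4 = 1, 141905 mod 4 = 1; sign now +1
(141905/141285) = (620/141285)   [reduce mod 141285]
620 = 2^2·155; (2/141285) = -1 since 141285 mod 8 = 5, so (620/141285) = (-1)^2·(155/141285); sign now +1
reciprocity: (155/141285) = +1·(141285/155) since 155 mod 4 = 3, 141285 mod 4 = 1; sign now +1
(141285/155) = (80/155)   [reduce mod 155]
80 = 2^4·5; (2/155) = -1 since 155 mod 8 = 3, so (80/155) = (-1)^4·(5/155); sign now +1
reciprocity: (5/155) = +1·(155/5) since 5 mod 4 = 1, 155 mod 4 = 3; sign now +1
(155/5) = (0/5)   [reduce mod 5]
(0/5) = 0   [gcd(a, n) > 1]; final value = 0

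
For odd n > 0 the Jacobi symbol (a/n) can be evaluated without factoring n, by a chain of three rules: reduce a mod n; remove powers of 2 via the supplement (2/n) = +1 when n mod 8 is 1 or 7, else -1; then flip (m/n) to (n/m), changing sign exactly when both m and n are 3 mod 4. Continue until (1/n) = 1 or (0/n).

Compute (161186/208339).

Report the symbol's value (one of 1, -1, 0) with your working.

factor out 2^1: 161186 = 2^1·80593; with 208339 mod 8 = 3, (2/208339) = -1; sign now -1; continue with (80593/208339)
flip (80593/208339) -> (208339/80593): both odd, 80593 mod 4 = 1, 208339 mod 4 = 3, so the flip contributes +1; sign now -1
(208339/80593): 208339 mod 80593 = 47153, so (208339/80593) = (47153/80593)
flip (47153/80593) -> (80593/47153): both odd, 47153 mod 4 = 1, 80593 mod 4 = 1, so the flip contributes +1; sign now -1
(80593/47153): 80593 mod 47153 = 33440, so (80593/47153) = (33440/47153)
factor out 2^5: 33440 = 2^5·1045; with 47153 mod 8 = 1, (2/47153) = +1; sign now -1; continue with (1045/47153)
flip (1045/47153) -> (47153/1045): both odd, 1045 mod 4 = 1, 47153 mod 4 = 1, so the flip contributes +1; sign now -1
(47153/1045): 47153 mod 1045 = 128, so (47153/1045) = (128/1045)
factor out 2^7: 128 = 2^7·1; with 1045 mod 8 = 5, (2/1045) = -1; sign now +1; continue with (1/1045)
reached (1/1045) = 1, so the symbol is +1

1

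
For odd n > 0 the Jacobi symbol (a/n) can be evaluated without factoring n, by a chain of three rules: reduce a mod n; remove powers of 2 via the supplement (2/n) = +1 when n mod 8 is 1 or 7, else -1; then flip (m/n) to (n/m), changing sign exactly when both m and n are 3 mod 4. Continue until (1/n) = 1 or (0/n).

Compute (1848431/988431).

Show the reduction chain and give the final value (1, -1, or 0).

(1848431/988431): 1848431 mod 988431 = 860000, so (1848431/988431) = (860000/988431)
factor out 2^5: 860000 = 2^5·26875; with 988431 mod 8 = 7, (2/988431) = +1; sign now +1; continue with (26875/988431)
flip (26875/988431) -> (988431/26875): both odd, 26875 mod 4 = 3, 988431 mod 4 = 3, so the flip contributes -1; sign now -1
(988431/26875): 988431 mod 26875 = 20931, so (988431/26875) = (20931/26875)
flip (20931/26875) -> (26875/20931): both odd, 20931 mod 4 = 3, 26875 mod 4 = 3, so the flip contributes -1; sign now +1
(26875/20931): 26875 mod 20931 = 5944, so (26875/20931) = (5944/20931)
factor out 2^3: 5944 = 2^3·743; with 20931 mod 8 = 3, (2/20931) = -1; sign now -1; continue with (743/20931)
flip (743/20931) -> (20931/743): both odd, 743 mod 4 = 3, 20931 mod 4 = 3, so the flip contributes -1; sign now +1
(20931/743): 20931 mod 743 = 127, so (20931/743) = (127/743)
flip (127/743) -> (743/127): both odd, 127 mod 4 = 3, 743 mod 4 = 3, so the flip contributes -1; sign now -1
(743/127): 743 mod 127 = 108, so (743/127) = (108/127)
factor out 2^2: 108 = 2^2·27; with 127 mod 8 = 7, (2/127) = +1; sign now -1; continue with (27/127)
flip (27/127) -> (127/27): both odd, 27 mod 4 = 3, 127 mod 4 = 3, so the flip contributes -1; sign now +1
(127/27): 127 mod 27 = 19, so (127/27) = (19/27)
flip (19/27) -> (27/19): both odd, 19 mod 4 = 3, 27 mod 4 = 3, so the flip contributes -1; sign now -1
(27/19): 27 mod 19 = 8, so (27/19) = (8/19)
factor out 2^3: 8 = 2^3·1; with 19 mod 8 = 3, (2/19) = -1; sign now +1; continue with (1/19)
reached (1/19) = 1, so the symbol is +1

1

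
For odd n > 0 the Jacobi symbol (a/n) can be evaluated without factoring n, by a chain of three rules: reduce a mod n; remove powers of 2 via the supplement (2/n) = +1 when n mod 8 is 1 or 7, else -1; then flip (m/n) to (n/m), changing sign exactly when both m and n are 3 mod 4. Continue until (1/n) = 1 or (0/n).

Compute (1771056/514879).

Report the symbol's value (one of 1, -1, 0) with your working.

1

(1771056/514879): 1771056 mod 514879 = 226419, so (1771056/514879) = (226419/514879)
flip (226419/514879) -> (514879/226419): both odd, 226419 mod 4 = 3, 514879 mod 4 = 3, so the flip contributes -1; sign now -1
(514879/226419): 514879 mod 226419 = 62041, so (514879/226419) = (62041/226419)
flip (62041/226419) -> (226419/62041): both odd, 62041 mod 4 = 1, 226419 mod 4 = 3, so the flip contributes +1; sign now -1
(226419/62041): 226419 mod 62041 = 40296, so (226419/62041) = (40296/62041)
factor out 2^3: 40296 = 2^3·5037; with 62041 mod 8 = 1, (2/62041) = +1; sign now -1; continue with (5037/62041)
flip (5037/62041) -> (62041/5037): both odd, 5037 mod 4 = 1, 62041 mod 4 = 1, so the flip contributes +1; sign now -1
(62041/5037): 62041 mod 5037 = 1597, so (62041/5037) = (1597/5037)
flip (1597/5037) -> (5037/1597): both odd, 1597 mod 4 = 1, 5037 mod 4 = 1, so the flip contributes +1; sign now -1
(5037/1597): 5037 mod 1597 = 246, so (5037/1597) = (246/1597)
factor out 2^1: 246 = 2^1·123; with 1597 mod 8 = 5, (2/1597) = -1; sign now +1; continue with (123/1597)
flip (123/1597) -> (1597/123): both odd, 123 mod 4 = 3, 1597 mod 4 = 1, so the flip contributes +1; sign now +1
(1597/123): 1597 mod 123 = 121, so (1597/123) = (121/123)
flip (121/123) -> (123/121): both odd, 121 mod 4 = 1, 123 mod 4 = 3, so the flip contributes +1; sign now +1
(123/121): 123 mod 121 = 2, so (123/121) = (2/121)
factor out 2^1: 2 = 2^1·1; with 121 mod 8 = 1, (2/121) = +1; sign now +1; continue with (1/121)
reached (1/121) = 1, so the symbol is +1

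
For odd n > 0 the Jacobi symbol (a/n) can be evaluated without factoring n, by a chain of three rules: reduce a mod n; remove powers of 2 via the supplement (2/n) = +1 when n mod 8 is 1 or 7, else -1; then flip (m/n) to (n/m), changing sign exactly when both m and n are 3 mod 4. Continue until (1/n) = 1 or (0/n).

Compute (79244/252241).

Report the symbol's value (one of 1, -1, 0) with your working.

0

factor out 2^2: 79244 = 2^2·19811; with 252241 mod 8 = 1, (2/252241) = +1; sign now +1; continue with (19811/252241)
flip (19811/252241) -> (252241/19811): both odd, 19811 mod 4 = 3, 252241 mod 4 = 1, so the flip contributes +1; sign now +1
(252241/19811): 252241 mod 19811 = 14509, so (252241/19811) = (14509/19811)
flip (14509/19811) -> (19811/14509): both odd, 14509 mod 4 = 1, 19811 mod 4 = 3, so the flip contributes +1; sign now +1
(19811/14509): 19811 mod 14509 = 5302, so (19811/14509) = (5302/14509)
factor out 2^1: 5302 = 2^1·2651; with 14509 mod 8 = 5, (2/14509) = -1; sign now -1; continue with (2651/14509)
flip (2651/14509) -> (14509/2651): both odd, 2651 mod 4 = 3, 14509 mod 4 = 1, so the flip contributes +1; sign now -1
(14509/2651): 14509 mod 2651 = 1254, so (14509/2651) = (1254/2651)
factor out 2^1: 1254 = 2^1·627; with 2651 mod 8 = 3, (2/2651) = -1; sign now +1; continue with (627/2651)
flip (627/2651) -> (2651/627): both odd, 627 mod 4 = 3, 2651 mod 4 = 3, so the flip contributes -1; sign now -1
(2651/627): 2651 mod 627 = 143, so (2651/627) = (143/627)
flip (143/627) -> (627/143): both odd, 143 mod 4 = 3, 627 mod 4 = 3, so the flip contributes -1; sign now +1
(627/143): 627 mod 143 = 55, so (627/143) = (55/143)
flip (55/143) -> (143/55): both odd, 55 mod 4 = 3, 143 mod 4 = 3, so the flip contributes -1; sign now -1
(143/55): 143 mod 55 = 33, so (143/55) = (33/55)
flip (33/55) -> (55/33): both odd, 33 mod 4 = 1, 55 mod 4 = 3, so the flip contributes +1; sign now -1
(55/33): 55 mod 33 = 22, so (55/33) = (22/33)
factor out 2^1: 22 = 2^1·11; with 33 mod 8 = 1, (2/33) = +1; sign now -1; continue with (11/33)
flip (11/33) -> (33/11): both odd, 11 mod 4 = 3, 33 mod 4 = 1, so the flip contributes +1; sign now -1
(33/11): 33 mod 11 = 0, so (33/11) = (0/11)
reached (0/11); gcd(a, n) > 1, so (0/11) = 0 and the symbol is 0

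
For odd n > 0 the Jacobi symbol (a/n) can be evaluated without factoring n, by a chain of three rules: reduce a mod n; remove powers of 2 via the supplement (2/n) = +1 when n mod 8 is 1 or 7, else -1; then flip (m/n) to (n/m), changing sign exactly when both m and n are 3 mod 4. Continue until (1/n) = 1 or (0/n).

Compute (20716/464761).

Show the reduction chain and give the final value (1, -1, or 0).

1

factor out 2^2: 20716 = 2^2·5179; with 464761 mod 8 = 1, (2/464761) = +1; sign now +1; continue with (5179/464761)
flip (5179/464761) -> (464761/5179): both odd, 5179 mod 4 = 3, 464761 mod 4 = 1, so the flip contributes +1; sign now +1
(464761/5179): 464761 mod 5179 = 3830, so (464761/5179) = (3830/5179)
factor out 2^1: 3830 = 2^1·1915; with 5179 mod 8 = 3, (2/5179) = -1; sign now -1; continue with (1915/5179)
flip (1915/5179) -> (5179/1915): both odd, 1915 mod 4 = 3, 5179 mod 4 = 3, so the flip contributes -1; sign now +1
(5179/1915): 5179 mod 1915 = 1349, so (5179/1915) = (1349/1915)
flip (1349/1915) -> (1915/1349): both odd, 1349 mod 4 = 1, 1915 mod 4 = 3, so the flip contributes +1; sign now +1
(1915/1349): 1915 mod 1349 = 566, so (1915/1349) = (566/1349)
factor out 2^1: 566 = 2^1·283; with 1349 mod 8 = 5, (2/1349) = -1; sign now -1; continue with (283/1349)
flip (283/1349) -> (1349/283): both odd, 283 mod 4 = 3, 1349 mod 4 = 1, so the flip contributes +1; sign now -1
(1349/283): 1349 mod 283 = 217, so (1349/283) = (217/283)
flip (217/283) -> (283/217): both odd, 217 mod 4 = 1, 283 mod 4 = 3, so the flip contributes +1; sign now -1
(283/217): 283 mod 217 = 66, so (283/217) = (66/217)
factor out 2^1: 66 = 2^1·33; with 217 mod 8 = 1, (2/217) = +1; sign now -1; continue with (33/217)
flip (33/217) -> (217/33): both odd, 33 mod 4 = 1, 217 mod 4 = 1, so the flip contributes +1; sign now -1
(217/33): 217 mod 33 = 19, so (217/33) = (19/33)
flip (19/33) -> (33/19): both odd, 19 mod 4 = 3, 33 mod 4 = 1, so the flip contributes +1; sign now -1
(33/19): 33 mod 19 = 14, so (33/19) = (14/19)
factor out 2^1: 14 = 2^1·7; with 19 mod 8 = 3, (2/19) = -1; sign now +1; continue with (7/19)
flip (7/19) -> (19/7): both odd, 7 mod 4 = 3, 19 mod 4 = 3, so the flip contributes -1; sign now -1
(19/7): 19 mod 7 = 5, so (19/7) = (5/7)
flip (5/7) -> (7/5): both odd, 5 mod 4 = 1, 7 mod 4 = 3, so the flip contributes +1; sign now -1
(7/5): 7 mod 5 = 2, so (7/5) = (2/5)
factor out 2^1: 2 = 2^1·1; with 5 mod 8 = 5, (2/5) = -1; sign now +1; continue with (1/5)
reached (1/5) = 1, so the symbol is +1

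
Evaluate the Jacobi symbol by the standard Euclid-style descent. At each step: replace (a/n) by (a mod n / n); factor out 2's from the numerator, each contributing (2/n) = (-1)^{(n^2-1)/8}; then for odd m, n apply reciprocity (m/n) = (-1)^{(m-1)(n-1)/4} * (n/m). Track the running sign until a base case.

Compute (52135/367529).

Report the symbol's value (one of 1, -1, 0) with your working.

1

reciprocity: (52135/367529) = +1·(367529/52135) since 52135 mod 4 = 3, 367529 mod 4 = 1; sign now +1
(367529/52135) = (2584/52135)   [reduce mod 52135]
2584 = 2^3·323; (2/52135) = +1 since 52135 mod 8 = 7, so (2584/52135) = (+1)^3·(323/52135); sign now +1
reciprocity: (323/52135) = -1·(52135/323) since 323 mod 4 = 3, 52135 mod 4 = 3; sign now -1
(52135/323) = (132/323)   [reduce mod 323]
132 = 2^2·33; (2/323) = -1 since 323 mod 8 = 3, so (132/323) = (-1)^2·(33/323); sign now -1
reciprocity: (33/323) = +1·(323/33) since 33 mod 4 = 1, 323 mod 4 = 3; sign now -1
(323/33) = (26/33)   [reduce mod 33]
26 = 2^1·13; (2/33) = +1 since 33 mod 8 = 1, so (26/33) = (+1)^1·(13/33); sign now -1
reciprocity: (13/33) = +1·(33/13) since 13 mod 4 = 1, 33 mod 4 = 1; sign now -1
(33/13) = (7/13)   [reduce mod 13]
reciprocity: (7/13) = +1·(13/7) since 7 mod 4 = 3, 13 mod 4 = 1; sign now -1
(13/7) = (6/7)   [reduce mod 7]
6 = 2^1·3; (2/7) = +1 since 7 mod 8 = 7, so (6/7) = (+1)^1·(3/7); sign now -1
reciprocity: (3/7) = -1·(7/3) since 3 mod 4 = 3, 7 mod 4 = 3; sign now +1
(7/3) = (1/3)   [reduce mod 3]
(1/3) = 1; final value = sign = +1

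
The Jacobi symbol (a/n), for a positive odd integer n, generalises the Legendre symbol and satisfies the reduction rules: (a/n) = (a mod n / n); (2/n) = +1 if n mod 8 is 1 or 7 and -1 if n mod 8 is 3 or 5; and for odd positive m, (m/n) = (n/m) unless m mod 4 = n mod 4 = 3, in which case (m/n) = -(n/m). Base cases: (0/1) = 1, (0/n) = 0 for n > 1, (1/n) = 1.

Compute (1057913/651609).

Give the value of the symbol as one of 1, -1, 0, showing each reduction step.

(1057913/651609): 1057913 mod 651609 = 406304, so (1057913/651609) = (406304/651609)
factor out 2^5: 406304 = 2^5·12697; with 651609 mod 8 = 1, (2/651609) = +1; sign now +1; continue with (12697/651609)
flip (12697/651609) -> (651609/12697): both odd, 12697 mod 4 = 1, 651609 mod 4 = 1, so the flip contributes +1; sign now +1
(651609/12697): 651609 mod 12697 = 4062, so (651609/12697) = (4062/12697)
factor out 2^1: 4062 = 2^1·2031; with 12697 mod 8 = 1, (2/12697) = +1; sign now +1; continue with (2031/12697)
flip (2031/12697) -> (12697/2031): both odd, 2031 mod 4 = 3, 12697 mod 4 = 1, so the flip contributes +1; sign now +1
(12697/2031): 12697 mod 2031 = 511, so (12697/2031) = (511/2031)
flip (511/2031) -> (2031/511): both odd, 511 mod 4 = 3, 2031 mod 4 = 3, so the flip contributes -1; sign now -1
(2031/511): 2031 mod 511 = 498, so (2031/511) = (498/511)
factor out 2^1: 498 = 2^1·249; with 511 mod 8 = 7, (2/511) = +1; sign now -1; continue with (249/511)
flip (249/511) -> (511/249): both odd, 249 mod 4 = 1, 511 mod 4 = 3, so the flip contributes +1; sign now -1
(511/249): 511 mod 249 = 13, so (511/249) = (13/249)
flip (13/249) -> (249/13): both odd, 13 mod 4 = 1, 249 mod 4 = 1, so the flip contributes +1; sign now -1
(249/13): 249 mod 13 = 2, so (249/13) = (2/13)
factor out 2^1: 2 = 2^1·1; with 13 mod 8 = 5, (2/13) = -1; sign now +1; continue with (1/13)
reached (1/13) = 1, so the symbol is +1

1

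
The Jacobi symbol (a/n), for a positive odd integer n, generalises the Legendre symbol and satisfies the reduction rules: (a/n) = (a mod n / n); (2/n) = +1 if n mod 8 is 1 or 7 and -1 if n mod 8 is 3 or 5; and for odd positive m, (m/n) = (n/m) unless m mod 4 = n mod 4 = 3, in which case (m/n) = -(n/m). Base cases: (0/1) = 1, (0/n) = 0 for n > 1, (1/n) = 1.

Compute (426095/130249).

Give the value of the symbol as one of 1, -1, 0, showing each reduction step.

(426095/130249): 426095 mod 130249 = 35348, so (426095/130249) = (35348/130249)
factor out 2^2: 35348 = 2^2·8837; with 130249 mod 8 = 1, (2/130249) = +1; sign now +1; continue with (8837/130249)
flip (8837/130249) -> (130249/8837): both odd, 8837 mod 4 = 1, 130249 mod 4 = 1, so the flip contributes +1; sign now +1
(130249/8837): 130249 mod 8837 = 6531, so (130249/8837) = (6531/8837)
flip (6531/8837) -> (8837/6531): both odd, 6531 mod 4 = 3, 8837 mod 4 = 1, so the flip contributes +1; sign now +1
(8837/6531): 8837 mod 6531 = 2306, so (8837/6531) = (2306/6531)
factor out 2^1: 2306 = 2^1·1153; with 6531 mod 8 = 3, (2/6531) = -1; sign now -1; continue with (1153/6531)
flip (1153/6531) -> (6531/1153): both odd, 1153 mod 4 = 1, 6531 mod 4 = 3, so the flip contributes +1; sign now -1
(6531/1153): 6531 mod 1153 = 766, so (6531/1153) = (766/1153)
factor out 2^1: 766 = 2^1·383; with 1153 mod 8 = 1, (2/1153) = +1; sign now -1; continue with (383/1153)
flip (383/1153) -> (1153/383): both odd, 383 mod 4 = 3, 1153 mod 4 = 1, so the flip contributes +1; sign now -1
(1153/383): 1153 mod 383 = 4, so (1153/383) = (4/383)
factor out 2^2: 4 = 2^2·1; with 383 mod 8 = 7, (2/383) = +1; sign now -1; continue with (1/383)
reached (1/383) = 1, so the symbol is -1

-1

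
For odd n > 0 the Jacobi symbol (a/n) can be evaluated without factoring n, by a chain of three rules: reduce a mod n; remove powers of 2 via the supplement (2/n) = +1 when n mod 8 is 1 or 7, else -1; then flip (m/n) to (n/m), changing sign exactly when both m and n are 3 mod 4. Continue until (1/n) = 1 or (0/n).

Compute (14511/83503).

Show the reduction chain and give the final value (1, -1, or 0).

flip (14511/83503) -> (83503/14511): both odd, 14511 mod 4 = 3, 83503 mod 4 = 3, so the flip contributes -1; sign now -1
(83503/14511): 83503 mod 14511 = 10948, so (83503/14511) = (10948/14511)
factor out 2^2: 10948 = 2^2·2737; with 14511 mod 8 = 7, (2/14511) = +1; sign now -1; continue with (2737/14511)
flip (2737/14511) -> (14511/2737): both odd, 2737 mod 4 = 1, 14511 mod 4 = 3, so the flip contributes +1; sign now -1
(14511/2737): 14511 mod 2737 = 826, so (14511/2737) = (826/2737)
factor out 2^1: 826 = 2^1·413; with 2737 mod 8 = 1, (2/2737) = +1; sign now -1; continue with (413/2737)
flip (413/2737) -> (2737/413): both odd, 413 mod 4 = 1, 2737 mod 4 = 1, so the flip contributes +1; sign now -1
(2737/413): 2737 mod 413 = 259, so (2737/413) = (259/413)
flip (259/413) -> (413/259): both odd, 259 mod 4 = 3, 413 mod 4 = 1, so the flip contributes +1; sign now -1
(413/259): 413 mod 259 = 154, so (413/259) = (154/259)
factor out 2^1: 154 = 2^1·77; with 259 mod 8 = 3, (2/259) = -1; sign now +1; continue with (77/259)
flip (77/259) -> (259/77): both odd, 77 mod 4 = 1, 259 mod 4 = 3, so the flip contributes +1; sign now +1
(259/77): 259 mod 77 = 28, so (259/77) = (28/77)
factor out 2^2: 28 = 2^2·7; with 77 mod 8 = 5, (2/77) = -1; sign now +1; continue with (7/77)
flip (7/77) -> (77/7): both odd, 7 mod 4 = 3, 77 mod 4 = 1, so the flip contributes +1; sign now +1
(77/7): 77 mod 7 = 0, so (77/7) = (0/7)
reached (0/7); gcd(a, n) > 1, so (0/7) = 0 and the symbol is 0

0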